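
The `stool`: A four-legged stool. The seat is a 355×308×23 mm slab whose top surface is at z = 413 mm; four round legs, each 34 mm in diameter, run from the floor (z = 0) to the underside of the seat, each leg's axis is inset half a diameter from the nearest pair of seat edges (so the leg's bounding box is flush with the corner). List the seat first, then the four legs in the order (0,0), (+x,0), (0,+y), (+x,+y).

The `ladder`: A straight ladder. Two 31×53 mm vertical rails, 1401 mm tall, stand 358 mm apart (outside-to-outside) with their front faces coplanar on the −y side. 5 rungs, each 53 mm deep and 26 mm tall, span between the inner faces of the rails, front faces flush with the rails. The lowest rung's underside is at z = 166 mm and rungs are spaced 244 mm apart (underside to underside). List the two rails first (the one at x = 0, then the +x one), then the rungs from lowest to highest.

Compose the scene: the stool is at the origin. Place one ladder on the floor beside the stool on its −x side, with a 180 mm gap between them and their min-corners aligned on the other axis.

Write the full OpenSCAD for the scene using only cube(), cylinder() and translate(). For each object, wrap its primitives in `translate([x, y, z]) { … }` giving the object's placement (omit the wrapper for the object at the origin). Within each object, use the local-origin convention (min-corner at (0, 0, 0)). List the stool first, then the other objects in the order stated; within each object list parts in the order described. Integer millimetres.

translate([0, 0, 390]) cube([355, 308, 23]);
translate([17, 17, 0]) cylinder(h = 390, r = 17);
translate([338, 17, 0]) cylinder(h = 390, r = 17);
translate([17, 291, 0]) cylinder(h = 390, r = 17);
translate([338, 291, 0]) cylinder(h = 390, r = 17);
translate([-538, 0, 0]) {
  cube([31, 53, 1401]);
  translate([327, 0, 0]) cube([31, 53, 1401]);
  translate([31, 0, 166]) cube([296, 53, 26]);
  translate([31, 0, 410]) cube([296, 53, 26]);
  translate([31, 0, 654]) cube([296, 53, 26]);
  translate([31, 0, 898]) cube([296, 53, 26]);
  translate([31, 0, 1142]) cube([296, 53, 26]);
}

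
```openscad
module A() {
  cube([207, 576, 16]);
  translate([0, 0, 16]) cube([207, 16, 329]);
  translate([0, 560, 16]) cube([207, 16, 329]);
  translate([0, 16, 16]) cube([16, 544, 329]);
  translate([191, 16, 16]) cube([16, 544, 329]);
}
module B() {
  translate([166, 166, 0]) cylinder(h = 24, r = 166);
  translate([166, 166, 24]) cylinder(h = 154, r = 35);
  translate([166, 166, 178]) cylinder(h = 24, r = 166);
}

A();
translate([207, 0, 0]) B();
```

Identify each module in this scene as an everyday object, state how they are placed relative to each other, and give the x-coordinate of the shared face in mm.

The open box's +x face and the spool's −x face are both at x = 207 mm.

A is an open box. B is a spool. The spool is against the open box's +x side, with their −y faces flush. The x-coordinate of the shared face is 207 mm.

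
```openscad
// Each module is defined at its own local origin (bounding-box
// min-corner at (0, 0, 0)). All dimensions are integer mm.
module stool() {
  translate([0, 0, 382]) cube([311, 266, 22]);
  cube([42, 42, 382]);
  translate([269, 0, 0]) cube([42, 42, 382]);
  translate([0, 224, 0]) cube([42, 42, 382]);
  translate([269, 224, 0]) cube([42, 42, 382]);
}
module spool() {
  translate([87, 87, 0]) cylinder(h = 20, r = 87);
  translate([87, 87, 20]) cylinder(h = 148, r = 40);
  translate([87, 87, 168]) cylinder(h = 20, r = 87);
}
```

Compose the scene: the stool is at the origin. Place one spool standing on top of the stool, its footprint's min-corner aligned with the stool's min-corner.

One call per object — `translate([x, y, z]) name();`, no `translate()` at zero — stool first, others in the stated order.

stool();
translate([0, 0, 404]) spool();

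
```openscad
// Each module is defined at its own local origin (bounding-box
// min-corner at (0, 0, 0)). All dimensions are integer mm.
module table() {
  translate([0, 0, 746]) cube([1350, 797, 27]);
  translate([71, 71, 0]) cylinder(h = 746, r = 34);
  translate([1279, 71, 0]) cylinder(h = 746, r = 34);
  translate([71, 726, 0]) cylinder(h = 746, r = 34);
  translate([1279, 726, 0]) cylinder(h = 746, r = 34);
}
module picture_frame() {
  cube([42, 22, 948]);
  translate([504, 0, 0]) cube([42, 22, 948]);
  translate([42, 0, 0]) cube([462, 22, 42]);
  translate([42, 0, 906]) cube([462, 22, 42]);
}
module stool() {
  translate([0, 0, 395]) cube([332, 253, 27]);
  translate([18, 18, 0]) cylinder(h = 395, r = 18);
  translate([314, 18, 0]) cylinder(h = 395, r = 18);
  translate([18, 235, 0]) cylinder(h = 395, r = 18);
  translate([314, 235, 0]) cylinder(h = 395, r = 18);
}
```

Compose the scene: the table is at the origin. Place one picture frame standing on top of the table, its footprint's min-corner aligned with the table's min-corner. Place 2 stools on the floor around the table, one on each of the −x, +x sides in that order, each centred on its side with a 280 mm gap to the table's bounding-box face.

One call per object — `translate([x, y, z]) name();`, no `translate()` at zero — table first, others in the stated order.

table();
translate([0, 0, 773]) picture_frame();
translate([-612, 272, 0]) stool();
translate([1630, 272, 0]) stool();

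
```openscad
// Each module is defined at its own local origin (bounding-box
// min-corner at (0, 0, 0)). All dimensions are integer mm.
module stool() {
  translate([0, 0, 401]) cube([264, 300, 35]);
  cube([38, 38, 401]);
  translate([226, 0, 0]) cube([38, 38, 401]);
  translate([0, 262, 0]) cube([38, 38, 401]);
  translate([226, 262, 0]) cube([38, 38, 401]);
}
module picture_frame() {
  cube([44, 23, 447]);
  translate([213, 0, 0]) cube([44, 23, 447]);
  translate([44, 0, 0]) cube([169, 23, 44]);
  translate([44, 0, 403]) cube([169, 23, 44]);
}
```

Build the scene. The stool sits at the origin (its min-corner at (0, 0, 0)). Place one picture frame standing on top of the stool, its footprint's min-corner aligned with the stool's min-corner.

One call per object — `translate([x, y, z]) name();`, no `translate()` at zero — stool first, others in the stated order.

stool();
translate([0, 0, 436]) picture_frame();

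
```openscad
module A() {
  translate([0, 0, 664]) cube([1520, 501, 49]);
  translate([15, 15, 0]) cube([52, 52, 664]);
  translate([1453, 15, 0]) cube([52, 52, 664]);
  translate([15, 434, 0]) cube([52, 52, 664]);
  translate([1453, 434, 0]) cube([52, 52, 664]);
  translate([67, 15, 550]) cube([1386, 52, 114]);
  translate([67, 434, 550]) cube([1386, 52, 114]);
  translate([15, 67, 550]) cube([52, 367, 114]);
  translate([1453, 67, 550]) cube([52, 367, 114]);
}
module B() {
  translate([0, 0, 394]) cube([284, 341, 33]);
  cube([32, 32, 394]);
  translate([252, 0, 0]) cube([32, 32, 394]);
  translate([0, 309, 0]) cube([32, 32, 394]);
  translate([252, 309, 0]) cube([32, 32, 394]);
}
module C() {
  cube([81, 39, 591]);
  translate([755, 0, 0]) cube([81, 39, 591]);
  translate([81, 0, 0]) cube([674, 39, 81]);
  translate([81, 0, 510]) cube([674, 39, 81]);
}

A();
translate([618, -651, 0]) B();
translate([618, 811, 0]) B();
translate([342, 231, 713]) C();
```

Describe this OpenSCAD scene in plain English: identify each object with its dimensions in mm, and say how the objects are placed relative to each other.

A is a table with a 1520×501 mm rectangular top, 49 mm thick, top surface at z = 713 mm, supported by four 52×52 mm square legs, each inset 15 mm from the nearest pair of top edges, running from the floor. Four apron rails, 52 mm thick and 114 mm tall, run between adjacent legs with their top edges flush with the underside of the top and their outer faces flush with the legs' outer faces.

B is a simple wooden stool: a rectangular seat 284 mm (x) by 341 mm (y), 33 mm thick, top face at z = 427 mm, on four square legs, each 32×32 mm in cross-section. The legs rest on z = 0, each flush with a corner of the seat.

C is a rectangular picture frame lying in the x–z plane (depth along y). The opening is 674 mm wide (x) by 429 mm tall (z), surrounded by a border 81 mm wide on all four sides. The frame is 39 mm deep and is made of two full-height vertical stiles with two horizontal rails fitted between them.

Two stools sit around the table at the −y, +y sides. The picture frame is on top of the table, centred.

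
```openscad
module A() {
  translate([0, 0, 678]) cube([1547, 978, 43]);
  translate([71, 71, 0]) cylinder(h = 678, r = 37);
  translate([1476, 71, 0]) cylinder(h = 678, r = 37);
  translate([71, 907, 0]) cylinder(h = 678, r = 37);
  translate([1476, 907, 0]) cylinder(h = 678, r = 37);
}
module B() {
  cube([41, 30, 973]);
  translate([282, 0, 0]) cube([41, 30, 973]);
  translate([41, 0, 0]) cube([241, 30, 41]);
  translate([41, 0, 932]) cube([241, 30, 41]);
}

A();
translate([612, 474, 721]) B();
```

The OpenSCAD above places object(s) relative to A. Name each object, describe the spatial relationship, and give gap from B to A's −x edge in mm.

The picture frame's min-x is at 612; the table's min-x is 0; gap = 612 mm.

A is a table. B is a picture frame. The picture frame is on top of the table, centred. The gap from the picture frame to the table's −x edge is 612 mm.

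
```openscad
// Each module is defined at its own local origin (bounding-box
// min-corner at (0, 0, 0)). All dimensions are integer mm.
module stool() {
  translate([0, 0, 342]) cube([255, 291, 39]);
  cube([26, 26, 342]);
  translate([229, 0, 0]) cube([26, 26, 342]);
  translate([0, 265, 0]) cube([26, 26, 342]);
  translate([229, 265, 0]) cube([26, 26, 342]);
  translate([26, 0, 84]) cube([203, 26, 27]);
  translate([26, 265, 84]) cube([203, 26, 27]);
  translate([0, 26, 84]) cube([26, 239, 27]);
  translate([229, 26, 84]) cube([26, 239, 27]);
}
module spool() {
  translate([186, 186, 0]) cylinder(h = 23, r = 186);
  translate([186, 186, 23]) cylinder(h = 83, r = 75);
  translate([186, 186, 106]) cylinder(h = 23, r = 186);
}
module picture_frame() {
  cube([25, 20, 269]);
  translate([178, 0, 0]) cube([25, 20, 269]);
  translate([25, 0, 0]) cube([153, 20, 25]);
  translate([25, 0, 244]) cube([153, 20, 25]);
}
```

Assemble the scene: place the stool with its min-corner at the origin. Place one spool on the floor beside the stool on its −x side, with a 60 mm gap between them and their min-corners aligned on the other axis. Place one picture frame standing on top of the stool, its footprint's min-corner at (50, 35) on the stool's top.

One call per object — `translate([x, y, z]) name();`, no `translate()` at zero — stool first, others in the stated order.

stool();
translate([-432, 0, 0]) spool();
translate([50, 35, 381]) picture_frame();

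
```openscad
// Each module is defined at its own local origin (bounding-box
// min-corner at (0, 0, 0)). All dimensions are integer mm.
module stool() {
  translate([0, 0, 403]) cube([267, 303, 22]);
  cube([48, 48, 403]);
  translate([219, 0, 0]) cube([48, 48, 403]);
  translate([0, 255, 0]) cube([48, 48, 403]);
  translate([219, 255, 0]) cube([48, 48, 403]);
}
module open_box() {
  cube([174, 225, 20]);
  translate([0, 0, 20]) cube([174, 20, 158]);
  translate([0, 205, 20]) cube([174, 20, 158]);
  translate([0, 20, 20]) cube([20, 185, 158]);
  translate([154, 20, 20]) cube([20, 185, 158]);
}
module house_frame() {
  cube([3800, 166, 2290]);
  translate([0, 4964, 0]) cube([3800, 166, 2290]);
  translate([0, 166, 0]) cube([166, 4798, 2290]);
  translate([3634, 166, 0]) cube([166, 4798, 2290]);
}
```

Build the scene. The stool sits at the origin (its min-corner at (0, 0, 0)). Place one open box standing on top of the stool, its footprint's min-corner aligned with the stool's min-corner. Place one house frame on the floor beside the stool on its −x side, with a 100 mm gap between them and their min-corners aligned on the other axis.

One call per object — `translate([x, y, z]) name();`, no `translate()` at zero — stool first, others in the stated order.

stool();
translate([0, 0, 425]) open_box();
translate([-3900, 0, 0]) house_frame();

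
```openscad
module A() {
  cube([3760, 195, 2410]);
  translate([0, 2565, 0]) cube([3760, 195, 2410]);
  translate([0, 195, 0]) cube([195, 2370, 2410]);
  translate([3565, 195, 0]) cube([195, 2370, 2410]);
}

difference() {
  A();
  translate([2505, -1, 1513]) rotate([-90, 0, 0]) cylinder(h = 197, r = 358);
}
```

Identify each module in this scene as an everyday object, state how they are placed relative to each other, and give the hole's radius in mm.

The subtracted cylinder has r = 358 mm.

A is a house frame. The house frame has a circular hole through its front wall. The hole's radius is 358 mm.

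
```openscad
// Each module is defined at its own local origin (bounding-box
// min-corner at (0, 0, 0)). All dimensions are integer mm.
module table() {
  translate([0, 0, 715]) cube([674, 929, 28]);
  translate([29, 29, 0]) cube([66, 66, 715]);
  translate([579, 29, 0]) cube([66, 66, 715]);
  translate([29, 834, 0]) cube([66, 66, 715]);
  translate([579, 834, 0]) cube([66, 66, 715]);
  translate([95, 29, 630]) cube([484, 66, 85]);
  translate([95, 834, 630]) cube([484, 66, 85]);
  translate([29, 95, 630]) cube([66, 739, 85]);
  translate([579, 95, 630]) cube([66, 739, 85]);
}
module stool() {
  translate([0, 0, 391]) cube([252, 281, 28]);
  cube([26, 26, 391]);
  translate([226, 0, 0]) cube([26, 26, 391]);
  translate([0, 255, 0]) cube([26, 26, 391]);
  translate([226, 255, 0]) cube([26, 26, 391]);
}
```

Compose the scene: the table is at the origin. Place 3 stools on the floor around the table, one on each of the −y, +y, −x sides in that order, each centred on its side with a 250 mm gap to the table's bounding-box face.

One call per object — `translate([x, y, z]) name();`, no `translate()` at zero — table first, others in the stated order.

table();
translate([211, -531, 0]) stool();
translate([211, 1179, 0]) stool();
translate([-502, 324, 0]) stool();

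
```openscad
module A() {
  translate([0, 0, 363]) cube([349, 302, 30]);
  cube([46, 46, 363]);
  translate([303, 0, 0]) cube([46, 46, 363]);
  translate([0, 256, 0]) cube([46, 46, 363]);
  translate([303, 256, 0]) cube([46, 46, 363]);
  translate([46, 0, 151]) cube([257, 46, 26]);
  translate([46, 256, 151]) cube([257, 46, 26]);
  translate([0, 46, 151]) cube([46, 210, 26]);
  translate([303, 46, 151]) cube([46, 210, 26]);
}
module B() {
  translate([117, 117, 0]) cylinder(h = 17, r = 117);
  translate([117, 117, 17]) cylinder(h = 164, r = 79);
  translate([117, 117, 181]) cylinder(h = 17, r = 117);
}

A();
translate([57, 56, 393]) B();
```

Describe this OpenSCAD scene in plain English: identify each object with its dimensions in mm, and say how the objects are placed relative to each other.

A is a four-legged stool. The seat is 349×302 mm, 30 mm thick, top at z = 393 mm. It stands on four square legs, each 46×46 mm in cross-section, from z = 0 to the seat underside, each flush with a corner of the seat. Four stretchers, 46 mm wide and 26 mm tall, connect adjacent legs with their undersides at z = 151 mm, each running between the inner faces of the legs it joins and aligned with the legs' outer faces on the other axis.

B is a spool: two coaxial disc flanges of radius 117 mm and thickness 17 mm, joined by a core cylinder of radius 79 mm and height 164 mm. The lower flange rests on z = 0 and the three cylinders share a vertical axis.

The spool is on top of the stool.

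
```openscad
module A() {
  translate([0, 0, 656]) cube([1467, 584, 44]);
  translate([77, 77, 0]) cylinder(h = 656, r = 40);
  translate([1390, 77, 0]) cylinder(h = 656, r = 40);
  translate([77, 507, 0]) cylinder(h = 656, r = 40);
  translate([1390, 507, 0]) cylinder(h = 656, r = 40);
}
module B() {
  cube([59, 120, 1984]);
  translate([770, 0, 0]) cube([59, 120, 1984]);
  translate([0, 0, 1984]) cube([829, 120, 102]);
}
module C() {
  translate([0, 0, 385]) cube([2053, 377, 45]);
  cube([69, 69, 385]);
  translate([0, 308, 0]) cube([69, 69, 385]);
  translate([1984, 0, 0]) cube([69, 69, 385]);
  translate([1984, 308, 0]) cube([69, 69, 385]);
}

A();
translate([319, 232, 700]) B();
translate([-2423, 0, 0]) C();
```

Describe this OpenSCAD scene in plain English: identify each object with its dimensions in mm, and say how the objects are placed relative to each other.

A is a table with a 1467×584 mm rectangular top, 44 mm thick, top surface at z = 700 mm, supported by four round legs of 80 mm diameter, each leg's bounding box inset 37 mm from the nearest pair of top edges, running from the floor.

B is a door frame. The clear opening is 711 mm wide and 1984 mm high. Two 59 mm wide jambs, 120 mm deep, stand either side of the opening from the floor to the top of the opening. A 102 mm thick head sits across the top of both jambs, spanning the full outside width of the frame.

C is a long wooden bench with a 2053 mm (x) × 377 mm (y) seat, 45 mm thick, its top surface 430 mm above the floor. Four 69 mm square legs at the seat corners, flush with the edges, run from z = 0 to the seat underside.

The door frame is on top of the table, centred. The bench is on the floor beside the table on its −x side.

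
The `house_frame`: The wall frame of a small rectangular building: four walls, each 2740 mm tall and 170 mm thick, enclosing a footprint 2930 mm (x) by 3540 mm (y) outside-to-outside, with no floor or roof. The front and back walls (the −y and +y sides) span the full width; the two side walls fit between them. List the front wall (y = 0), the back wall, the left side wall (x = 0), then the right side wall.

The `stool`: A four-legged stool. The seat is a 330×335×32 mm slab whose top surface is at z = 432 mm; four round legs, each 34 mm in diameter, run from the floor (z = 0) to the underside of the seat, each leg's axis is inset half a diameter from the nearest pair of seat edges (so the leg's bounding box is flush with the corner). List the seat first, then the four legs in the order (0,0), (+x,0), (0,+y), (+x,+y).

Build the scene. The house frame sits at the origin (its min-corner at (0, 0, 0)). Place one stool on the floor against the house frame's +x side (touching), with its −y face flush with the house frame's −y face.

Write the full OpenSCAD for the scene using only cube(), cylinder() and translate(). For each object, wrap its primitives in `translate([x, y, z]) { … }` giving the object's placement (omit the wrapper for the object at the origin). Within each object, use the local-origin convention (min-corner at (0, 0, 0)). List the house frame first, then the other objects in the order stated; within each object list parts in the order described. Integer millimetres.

cube([2930, 170, 2740]);
translate([0, 3370, 0]) cube([2930, 170, 2740]);
translate([0, 170, 0]) cube([170, 3200, 2740]);
translate([2760, 170, 0]) cube([170, 3200, 2740]);
translate([2930, 0, 0]) {
  translate([0, 0, 400]) cube([330, 335, 32]);
  translate([17, 17, 0]) cylinder(h = 400, r = 17);
  translate([313, 17, 0]) cylinder(h = 400, r = 17);
  translate([17, 318, 0]) cylinder(h = 400, r = 17);
  translate([313, 318, 0]) cylinder(h = 400, r = 17);
}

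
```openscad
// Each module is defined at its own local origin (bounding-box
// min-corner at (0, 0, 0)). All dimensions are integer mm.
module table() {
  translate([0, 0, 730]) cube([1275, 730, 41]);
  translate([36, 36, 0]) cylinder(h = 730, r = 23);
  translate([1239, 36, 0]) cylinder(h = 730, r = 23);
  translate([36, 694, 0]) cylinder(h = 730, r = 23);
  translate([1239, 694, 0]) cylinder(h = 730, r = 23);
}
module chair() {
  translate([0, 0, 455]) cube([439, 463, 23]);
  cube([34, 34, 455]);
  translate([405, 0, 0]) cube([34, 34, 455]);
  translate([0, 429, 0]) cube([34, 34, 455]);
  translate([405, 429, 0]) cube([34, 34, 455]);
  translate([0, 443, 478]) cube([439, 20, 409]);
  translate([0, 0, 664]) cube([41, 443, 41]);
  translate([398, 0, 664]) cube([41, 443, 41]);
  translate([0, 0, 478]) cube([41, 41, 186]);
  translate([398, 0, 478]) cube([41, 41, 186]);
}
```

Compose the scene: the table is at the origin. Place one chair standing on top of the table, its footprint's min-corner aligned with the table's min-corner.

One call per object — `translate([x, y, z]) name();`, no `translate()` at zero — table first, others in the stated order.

table();
translate([0, 0, 771]) chair();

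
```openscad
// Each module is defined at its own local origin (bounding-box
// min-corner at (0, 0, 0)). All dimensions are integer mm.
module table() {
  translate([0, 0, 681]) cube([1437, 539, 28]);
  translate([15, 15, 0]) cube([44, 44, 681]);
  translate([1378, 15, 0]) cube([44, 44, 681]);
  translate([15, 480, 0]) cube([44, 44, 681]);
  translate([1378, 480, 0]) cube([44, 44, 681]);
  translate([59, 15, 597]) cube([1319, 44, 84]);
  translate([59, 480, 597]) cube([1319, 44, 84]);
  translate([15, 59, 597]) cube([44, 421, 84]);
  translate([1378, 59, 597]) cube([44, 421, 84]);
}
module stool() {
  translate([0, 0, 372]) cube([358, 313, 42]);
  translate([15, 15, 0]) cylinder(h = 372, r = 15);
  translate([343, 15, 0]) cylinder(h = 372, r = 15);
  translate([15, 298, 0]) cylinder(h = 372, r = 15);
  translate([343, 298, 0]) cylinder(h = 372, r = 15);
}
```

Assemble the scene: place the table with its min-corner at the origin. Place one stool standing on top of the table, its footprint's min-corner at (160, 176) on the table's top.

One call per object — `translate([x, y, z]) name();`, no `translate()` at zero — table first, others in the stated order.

table();
translate([160, 176, 709]) stool();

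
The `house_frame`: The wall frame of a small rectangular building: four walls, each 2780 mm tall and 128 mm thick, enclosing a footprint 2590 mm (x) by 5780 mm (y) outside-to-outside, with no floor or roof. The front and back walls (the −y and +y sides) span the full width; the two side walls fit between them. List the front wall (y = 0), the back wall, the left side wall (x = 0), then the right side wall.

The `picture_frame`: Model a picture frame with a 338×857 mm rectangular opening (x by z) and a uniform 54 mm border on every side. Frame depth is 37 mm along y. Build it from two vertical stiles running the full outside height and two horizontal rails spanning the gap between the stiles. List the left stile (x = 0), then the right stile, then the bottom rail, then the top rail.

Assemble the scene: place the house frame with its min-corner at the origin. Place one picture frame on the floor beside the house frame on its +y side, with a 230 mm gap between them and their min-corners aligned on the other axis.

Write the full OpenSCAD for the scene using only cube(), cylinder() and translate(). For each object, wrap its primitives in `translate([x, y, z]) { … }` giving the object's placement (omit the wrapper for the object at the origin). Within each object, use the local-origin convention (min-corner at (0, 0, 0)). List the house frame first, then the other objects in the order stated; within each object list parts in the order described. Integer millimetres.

cube([2590, 128, 2780]);
translate([0, 5652, 0]) cube([2590, 128, 2780]);
translate([0, 128, 0]) cube([128, 5524, 2780]);
translate([2462, 128, 0]) cube([128, 5524, 2780]);
translate([0, 6010, 0]) {
  cube([54, 37, 965]);
  translate([392, 0, 0]) cube([54, 37, 965]);
  translate([54, 0, 0]) cube([338, 37, 54]);
  translate([54, 0, 911]) cube([338, 37, 54]);
}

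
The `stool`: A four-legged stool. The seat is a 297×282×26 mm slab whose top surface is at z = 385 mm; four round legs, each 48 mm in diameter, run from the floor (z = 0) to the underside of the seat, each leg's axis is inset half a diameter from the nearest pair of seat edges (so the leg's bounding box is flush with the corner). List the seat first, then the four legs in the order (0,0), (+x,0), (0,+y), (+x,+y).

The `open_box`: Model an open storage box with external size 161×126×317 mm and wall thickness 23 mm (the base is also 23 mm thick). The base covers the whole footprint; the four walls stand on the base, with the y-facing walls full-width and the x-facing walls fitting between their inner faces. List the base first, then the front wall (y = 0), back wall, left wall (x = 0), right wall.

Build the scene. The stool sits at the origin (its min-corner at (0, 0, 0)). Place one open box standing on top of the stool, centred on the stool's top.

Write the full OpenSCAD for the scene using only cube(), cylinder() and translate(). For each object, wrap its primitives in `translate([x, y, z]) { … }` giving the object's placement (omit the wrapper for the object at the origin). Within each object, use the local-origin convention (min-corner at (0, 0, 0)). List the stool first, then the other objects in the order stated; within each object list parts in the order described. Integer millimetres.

translate([0, 0, 359]) cube([297, 282, 26]);
translate([24, 24, 0]) cylinder(h = 359, r = 24);
translate([273, 24, 0]) cylinder(h = 359, r = 24);
translate([24, 258, 0]) cylinder(h = 359, r = 24);
translate([273, 258, 0]) cylinder(h = 359, r = 24);
translate([68, 78, 385]) {
  cube([161, 126, 23]);
  translate([0, 0, 23]) cube([161, 23, 294]);
  translate([0, 103, 23]) cube([161, 23, 294]);
  translate([0, 23, 23]) cube([23, 80, 294]);
  translate([138, 23, 23]) cube([23, 80, 294]);
}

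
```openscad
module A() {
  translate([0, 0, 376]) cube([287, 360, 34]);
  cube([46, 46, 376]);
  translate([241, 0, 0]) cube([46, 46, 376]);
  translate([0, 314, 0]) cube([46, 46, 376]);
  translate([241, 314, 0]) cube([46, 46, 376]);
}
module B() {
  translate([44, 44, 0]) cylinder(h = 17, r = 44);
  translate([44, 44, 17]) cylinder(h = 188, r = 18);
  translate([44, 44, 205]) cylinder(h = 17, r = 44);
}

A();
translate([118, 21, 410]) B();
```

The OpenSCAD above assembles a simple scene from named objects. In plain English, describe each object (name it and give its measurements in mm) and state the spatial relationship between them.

A is a simple wooden stool: a rectangular seat 287 mm (x) by 360 mm (y), 34 mm thick, top face at z = 410 mm, on four square legs, each 46×46 mm in cross-section. The legs rest on z = 0, each flush with a corner of the seat.

B is a spool: two coaxial disc flanges of radius 44 mm and thickness 17 mm, joined by a core cylinder of radius 18 mm and height 188 mm. The lower flange rests on z = 0 and the three cylinders share a vertical axis.

The spool is on top of the stool.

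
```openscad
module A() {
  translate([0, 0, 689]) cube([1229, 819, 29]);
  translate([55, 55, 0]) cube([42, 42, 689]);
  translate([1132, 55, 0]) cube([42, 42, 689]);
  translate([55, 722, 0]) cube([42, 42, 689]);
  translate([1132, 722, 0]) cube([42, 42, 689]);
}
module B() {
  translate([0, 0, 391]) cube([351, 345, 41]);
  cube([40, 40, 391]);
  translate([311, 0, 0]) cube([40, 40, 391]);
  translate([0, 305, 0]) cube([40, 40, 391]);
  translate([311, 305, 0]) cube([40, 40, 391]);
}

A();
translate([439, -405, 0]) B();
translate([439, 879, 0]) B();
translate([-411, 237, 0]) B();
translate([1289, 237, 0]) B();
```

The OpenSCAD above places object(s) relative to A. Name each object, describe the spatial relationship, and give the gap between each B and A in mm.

Each stool's nearest face is 60 mm from the table's bounding box.

A is a table. B is a stool. Four stools sit around the table at the −y, +y, −x, +x sides. The gap between each stool and the table is 60 mm.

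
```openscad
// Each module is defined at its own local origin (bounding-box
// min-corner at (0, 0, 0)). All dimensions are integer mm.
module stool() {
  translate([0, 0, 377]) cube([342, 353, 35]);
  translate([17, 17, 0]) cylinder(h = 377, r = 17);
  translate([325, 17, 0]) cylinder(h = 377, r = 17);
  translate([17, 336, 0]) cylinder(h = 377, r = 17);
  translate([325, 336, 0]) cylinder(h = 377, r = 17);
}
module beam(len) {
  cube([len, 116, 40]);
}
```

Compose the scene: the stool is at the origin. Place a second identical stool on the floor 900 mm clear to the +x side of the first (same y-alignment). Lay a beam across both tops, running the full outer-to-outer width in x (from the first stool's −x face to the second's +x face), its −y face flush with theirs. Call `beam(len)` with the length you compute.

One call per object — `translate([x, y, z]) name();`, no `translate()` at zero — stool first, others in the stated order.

stool();
translate([1242, 0, 0]) stool();
translate([0, 0, 412]) beam(1584);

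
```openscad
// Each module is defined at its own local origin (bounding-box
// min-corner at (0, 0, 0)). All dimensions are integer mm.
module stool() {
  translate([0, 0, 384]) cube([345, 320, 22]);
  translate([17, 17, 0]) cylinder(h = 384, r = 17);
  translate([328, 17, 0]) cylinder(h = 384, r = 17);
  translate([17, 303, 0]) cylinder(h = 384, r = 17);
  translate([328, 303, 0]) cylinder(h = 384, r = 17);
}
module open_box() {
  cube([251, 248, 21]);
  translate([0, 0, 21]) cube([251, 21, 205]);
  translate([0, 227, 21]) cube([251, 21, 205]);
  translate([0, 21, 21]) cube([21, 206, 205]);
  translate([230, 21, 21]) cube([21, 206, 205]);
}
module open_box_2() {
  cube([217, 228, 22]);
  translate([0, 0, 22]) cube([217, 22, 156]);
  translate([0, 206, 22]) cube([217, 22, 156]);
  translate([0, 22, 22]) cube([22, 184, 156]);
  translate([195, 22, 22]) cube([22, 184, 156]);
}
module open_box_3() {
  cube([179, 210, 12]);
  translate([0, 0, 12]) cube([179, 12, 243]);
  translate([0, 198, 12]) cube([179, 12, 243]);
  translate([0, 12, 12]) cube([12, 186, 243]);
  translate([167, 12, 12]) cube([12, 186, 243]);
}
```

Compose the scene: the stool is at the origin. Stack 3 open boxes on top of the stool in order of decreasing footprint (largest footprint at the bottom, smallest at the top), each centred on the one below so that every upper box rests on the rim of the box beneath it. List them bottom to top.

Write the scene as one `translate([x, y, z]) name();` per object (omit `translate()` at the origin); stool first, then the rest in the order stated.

stool();
translate([47, 36, 406]) open_box();
translate([64, 46, 632]) open_box_2();
translate([83, 55, 810]) open_box_3();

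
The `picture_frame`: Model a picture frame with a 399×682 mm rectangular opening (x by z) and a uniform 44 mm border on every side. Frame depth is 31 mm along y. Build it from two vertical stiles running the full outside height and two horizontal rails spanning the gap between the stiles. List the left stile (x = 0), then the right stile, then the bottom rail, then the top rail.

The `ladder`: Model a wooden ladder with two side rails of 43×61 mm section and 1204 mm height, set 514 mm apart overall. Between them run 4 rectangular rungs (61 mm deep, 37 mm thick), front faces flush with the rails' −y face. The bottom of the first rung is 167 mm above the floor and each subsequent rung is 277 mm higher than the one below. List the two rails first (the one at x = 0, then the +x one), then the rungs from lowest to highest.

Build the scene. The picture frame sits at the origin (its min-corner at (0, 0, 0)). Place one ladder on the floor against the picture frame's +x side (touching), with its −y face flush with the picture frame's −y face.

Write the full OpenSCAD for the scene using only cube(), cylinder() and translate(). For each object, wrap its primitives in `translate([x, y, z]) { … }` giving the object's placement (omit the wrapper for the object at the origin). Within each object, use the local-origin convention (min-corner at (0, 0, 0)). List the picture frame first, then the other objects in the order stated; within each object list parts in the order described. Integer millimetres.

cube([44, 31, 770]);
translate([443, 0, 0]) cube([44, 31, 770]);
translate([44, 0, 0]) cube([399, 31, 44]);
translate([44, 0, 726]) cube([399, 31, 44]);
translate([487, 0, 0]) {
  cube([43, 61, 1204]);
  translate([471, 0, 0]) cube([43, 61, 1204]);
  translate([43, 0, 167]) cube([428, 61, 37]);
  translate([43, 0, 444]) cube([428, 61, 37]);
  translate([43, 0, 721]) cube([428, 61, 37]);
  translate([43, 0, 998]) cube([428, 61, 37]);
}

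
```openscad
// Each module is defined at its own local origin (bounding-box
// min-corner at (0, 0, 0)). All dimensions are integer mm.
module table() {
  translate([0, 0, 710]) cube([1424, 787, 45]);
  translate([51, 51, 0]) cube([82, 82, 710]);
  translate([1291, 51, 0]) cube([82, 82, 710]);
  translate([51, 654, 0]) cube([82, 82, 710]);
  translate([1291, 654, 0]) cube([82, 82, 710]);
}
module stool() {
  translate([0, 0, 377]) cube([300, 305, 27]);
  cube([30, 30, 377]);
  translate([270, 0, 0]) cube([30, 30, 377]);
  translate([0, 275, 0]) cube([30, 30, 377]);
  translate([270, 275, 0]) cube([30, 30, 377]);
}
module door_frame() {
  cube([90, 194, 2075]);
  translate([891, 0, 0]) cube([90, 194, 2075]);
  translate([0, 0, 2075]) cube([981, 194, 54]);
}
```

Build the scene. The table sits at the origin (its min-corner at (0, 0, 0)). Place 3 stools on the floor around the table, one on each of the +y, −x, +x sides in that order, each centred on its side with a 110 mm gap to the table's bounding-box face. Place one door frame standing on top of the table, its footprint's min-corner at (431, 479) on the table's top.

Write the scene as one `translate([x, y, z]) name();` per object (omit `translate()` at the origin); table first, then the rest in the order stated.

table();
translate([562, 897, 0]) stool();
translate([-410, 241, 0]) stool();
translate([1534, 241, 0]) stool();
translate([431, 479, 755]) door_frame();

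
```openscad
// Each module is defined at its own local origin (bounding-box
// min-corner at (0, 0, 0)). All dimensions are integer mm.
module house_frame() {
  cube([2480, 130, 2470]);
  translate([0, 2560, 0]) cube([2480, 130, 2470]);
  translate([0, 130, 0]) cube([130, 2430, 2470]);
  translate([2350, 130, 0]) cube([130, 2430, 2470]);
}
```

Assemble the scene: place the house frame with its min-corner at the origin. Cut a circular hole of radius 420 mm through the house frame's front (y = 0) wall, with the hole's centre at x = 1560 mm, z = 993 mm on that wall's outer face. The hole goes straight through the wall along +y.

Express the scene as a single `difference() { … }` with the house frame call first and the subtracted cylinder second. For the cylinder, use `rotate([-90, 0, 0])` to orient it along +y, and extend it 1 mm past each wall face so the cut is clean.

difference() {
  house_frame();
  translate([1560, -1, 993]) rotate([-90, 0, 0]) cylinder(h = 132, r = 420);
}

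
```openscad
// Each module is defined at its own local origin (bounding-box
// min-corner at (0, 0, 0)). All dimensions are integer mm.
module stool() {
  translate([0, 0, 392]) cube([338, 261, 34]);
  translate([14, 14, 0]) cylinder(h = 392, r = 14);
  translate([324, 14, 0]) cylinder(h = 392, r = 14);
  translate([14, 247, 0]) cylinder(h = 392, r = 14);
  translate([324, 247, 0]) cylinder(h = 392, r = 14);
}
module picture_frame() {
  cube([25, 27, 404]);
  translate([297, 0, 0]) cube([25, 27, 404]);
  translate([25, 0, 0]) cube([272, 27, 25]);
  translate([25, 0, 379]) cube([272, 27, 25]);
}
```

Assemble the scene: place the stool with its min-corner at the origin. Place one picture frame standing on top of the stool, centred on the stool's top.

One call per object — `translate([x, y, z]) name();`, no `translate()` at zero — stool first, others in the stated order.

stool();
translate([8, 117, 426]) picture_frame();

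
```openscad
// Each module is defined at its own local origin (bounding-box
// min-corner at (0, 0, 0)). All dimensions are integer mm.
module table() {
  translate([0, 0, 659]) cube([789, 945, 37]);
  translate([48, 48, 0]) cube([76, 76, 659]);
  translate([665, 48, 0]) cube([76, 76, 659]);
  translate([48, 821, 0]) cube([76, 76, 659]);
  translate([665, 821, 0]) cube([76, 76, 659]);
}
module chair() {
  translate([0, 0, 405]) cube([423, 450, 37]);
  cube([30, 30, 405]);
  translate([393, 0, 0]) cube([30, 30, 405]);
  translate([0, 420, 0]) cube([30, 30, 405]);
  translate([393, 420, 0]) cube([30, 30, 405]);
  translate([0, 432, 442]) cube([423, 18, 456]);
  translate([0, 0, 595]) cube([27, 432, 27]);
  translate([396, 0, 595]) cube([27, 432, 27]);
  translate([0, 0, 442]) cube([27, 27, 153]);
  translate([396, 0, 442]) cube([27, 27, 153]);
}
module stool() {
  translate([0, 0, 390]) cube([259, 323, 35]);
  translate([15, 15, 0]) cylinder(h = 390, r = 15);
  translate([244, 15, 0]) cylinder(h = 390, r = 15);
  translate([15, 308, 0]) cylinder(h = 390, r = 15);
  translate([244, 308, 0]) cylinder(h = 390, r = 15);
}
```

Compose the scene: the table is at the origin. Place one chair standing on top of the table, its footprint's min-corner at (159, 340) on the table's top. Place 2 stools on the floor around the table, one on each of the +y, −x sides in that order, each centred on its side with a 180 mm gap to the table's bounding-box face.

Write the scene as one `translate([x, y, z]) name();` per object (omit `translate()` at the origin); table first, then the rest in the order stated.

table();
translate([159, 340, 696]) chair();
translate([265, 1125, 0]) stool();
translate([-439, 311, 0]) stool();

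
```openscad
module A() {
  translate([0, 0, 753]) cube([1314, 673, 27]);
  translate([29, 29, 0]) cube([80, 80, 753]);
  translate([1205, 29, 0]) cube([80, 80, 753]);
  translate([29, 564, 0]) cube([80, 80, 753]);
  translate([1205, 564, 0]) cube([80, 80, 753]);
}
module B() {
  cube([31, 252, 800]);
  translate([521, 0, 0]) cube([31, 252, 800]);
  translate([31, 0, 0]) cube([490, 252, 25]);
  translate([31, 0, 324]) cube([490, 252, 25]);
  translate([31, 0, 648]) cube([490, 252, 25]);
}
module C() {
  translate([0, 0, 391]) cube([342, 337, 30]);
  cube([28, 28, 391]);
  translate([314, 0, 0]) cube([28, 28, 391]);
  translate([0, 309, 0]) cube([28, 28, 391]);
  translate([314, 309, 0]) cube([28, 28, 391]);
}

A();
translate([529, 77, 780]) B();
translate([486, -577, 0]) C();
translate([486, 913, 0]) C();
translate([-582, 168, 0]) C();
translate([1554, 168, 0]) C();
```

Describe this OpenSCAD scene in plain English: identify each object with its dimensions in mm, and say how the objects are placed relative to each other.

A is a table: top 1314 mm (x) × 673 mm (y), 27 mm thick, upper face at z = 780 mm, on four 80×80 mm square legs, each inset 29 mm from the nearest pair of top edges, running from z = 0 to the bottom of the top.

B is a bookshelf 552 mm wide overall, 252 mm deep and 800 mm tall. The two sides are 31 mm thick vertical panels. 3 horizontal shelves of 25 mm thickness span between the inner faces of the sides; the lowest shelf sits on the floor and shelves are stacked with a clear vertical gap of 299 mm between each pair.

C is a simple wooden stool: a rectangular seat 342 mm (x) by 337 mm (y), 30 mm thick, top face at z = 421 mm, on four square legs, each 28×28 mm in cross-section. The legs rest on z = 0, each flush with a corner of the seat.

The bookshelf is on top of the table. Four stools sit around the table at the −y, +y, −x, +x sides.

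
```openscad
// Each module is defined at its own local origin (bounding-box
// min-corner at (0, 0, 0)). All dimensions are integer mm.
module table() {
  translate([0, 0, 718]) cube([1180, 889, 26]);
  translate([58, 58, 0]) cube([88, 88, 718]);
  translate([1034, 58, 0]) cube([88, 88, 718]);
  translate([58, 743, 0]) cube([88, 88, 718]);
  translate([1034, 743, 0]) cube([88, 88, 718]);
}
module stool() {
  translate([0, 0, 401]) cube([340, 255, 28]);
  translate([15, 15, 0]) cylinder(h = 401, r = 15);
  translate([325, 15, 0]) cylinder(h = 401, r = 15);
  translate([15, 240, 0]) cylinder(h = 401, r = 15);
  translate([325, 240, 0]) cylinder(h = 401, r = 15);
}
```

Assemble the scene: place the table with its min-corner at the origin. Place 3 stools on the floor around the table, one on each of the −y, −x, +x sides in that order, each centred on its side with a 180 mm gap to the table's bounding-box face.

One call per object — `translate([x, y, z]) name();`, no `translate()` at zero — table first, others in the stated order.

table();
translate([420, -435, 0]) stool();
translate([-520, 317, 0]) stool();
translate([1360, 317, 0]) stool();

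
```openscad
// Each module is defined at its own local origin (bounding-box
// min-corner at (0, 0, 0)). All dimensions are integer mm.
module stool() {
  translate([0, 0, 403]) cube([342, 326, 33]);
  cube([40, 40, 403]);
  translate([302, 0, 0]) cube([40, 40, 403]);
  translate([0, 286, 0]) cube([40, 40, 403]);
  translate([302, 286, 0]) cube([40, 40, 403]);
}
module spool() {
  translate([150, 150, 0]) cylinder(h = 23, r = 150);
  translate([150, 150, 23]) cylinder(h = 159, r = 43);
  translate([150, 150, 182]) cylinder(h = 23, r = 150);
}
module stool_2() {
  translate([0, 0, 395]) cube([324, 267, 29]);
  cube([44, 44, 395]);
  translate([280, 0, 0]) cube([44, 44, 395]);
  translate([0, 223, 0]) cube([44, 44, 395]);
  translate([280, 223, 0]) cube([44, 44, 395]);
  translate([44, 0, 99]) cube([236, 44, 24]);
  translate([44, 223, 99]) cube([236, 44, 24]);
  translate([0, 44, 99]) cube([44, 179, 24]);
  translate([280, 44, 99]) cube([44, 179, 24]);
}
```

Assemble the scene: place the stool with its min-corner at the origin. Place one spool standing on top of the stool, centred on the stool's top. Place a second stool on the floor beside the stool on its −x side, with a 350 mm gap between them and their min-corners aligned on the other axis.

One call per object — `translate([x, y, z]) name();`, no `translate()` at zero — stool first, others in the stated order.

stool();
translate([21, 13, 436]) spool();
translate([-674, 0, 0]) stool_2();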